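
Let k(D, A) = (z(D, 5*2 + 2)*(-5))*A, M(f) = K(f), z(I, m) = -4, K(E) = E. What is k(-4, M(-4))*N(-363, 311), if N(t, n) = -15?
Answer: 1200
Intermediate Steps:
M(f) = f
k(D, A) = 20*A (k(D, A) = (-4*(-5))*A = 20*A)
k(-4, M(-4))*N(-363, 311) = (20*(-4))*(-15) = -80*(-15) = 1200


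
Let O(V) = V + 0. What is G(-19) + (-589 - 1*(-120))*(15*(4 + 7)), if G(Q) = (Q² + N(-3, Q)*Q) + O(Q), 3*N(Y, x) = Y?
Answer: -77024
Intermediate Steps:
O(V) = V
N(Y, x) = Y/3
G(Q) = Q² (G(Q) = (Q² + ((⅓)*(-3))*Q) + Q = (Q² - Q) + Q = Q²)
G(-19) + (-589 - 1*(-120))*(15*(4 + 7)) = (-19)² + (-589 - 1*(-120))*(15*(4 + 7)) = 361 + (-589 + 120)*(15*11) = 361 - 469*165 = 361 - 77385 = -77024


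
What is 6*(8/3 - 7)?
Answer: -26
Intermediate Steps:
6*(8/3 - 7) = 6*(-13/3) = -26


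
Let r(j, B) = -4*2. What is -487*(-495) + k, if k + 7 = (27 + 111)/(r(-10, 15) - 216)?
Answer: 26998427/112 ≈ 2.4106e+5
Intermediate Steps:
r(j, B) = -8
k = -853/112 (k = -7 + (27 + 111)/(-8 - 216) = -7 + 138/(-224) = -7 + 138*(-1/224) = -7 - 69/112 = -853/112 ≈ -7.6161)
-487*(-495) + k = -487*(-495) - 853/112 = 241065 - 853/112 = 26998427/112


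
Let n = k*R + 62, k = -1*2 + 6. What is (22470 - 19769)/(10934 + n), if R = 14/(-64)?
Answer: 21608/87961 ≈ 0.24565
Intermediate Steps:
R = -7/32 (R = 14*(-1/64) = -7/32 ≈ -0.21875)
k = 4 (k = -2 + 6 = 4)
n = 489/8 (n = 4*(-7/32) + 62 = -7/8 + 62 = 489/8 ≈ 61.125)
(22470 - 19769)/(10934 + n) = (22470 - 19769)/(10934 + 489/8) = 2701/(87961/8) = 2701*(8/87961) = 21608/87961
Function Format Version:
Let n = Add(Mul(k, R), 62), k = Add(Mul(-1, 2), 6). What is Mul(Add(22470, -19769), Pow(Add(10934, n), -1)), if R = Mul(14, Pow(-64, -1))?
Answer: Rational(21608, 87961) ≈ 0.24565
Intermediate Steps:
R = Rational(-7, 32) (R = Mul(14, Rational(-1, 64)) = Rational(-7, 32) ≈ -0.21875)
k = 4 (k = Add(-2, 6) = 4)
n = Rational(489, 8) (n = Add(Mul(4, Rational(-7, 32)), 62) = Add(Rational(-7, 8), 62) = Rational(489, 8) ≈ 61.125)
Mul(Add(22470, -19769), Pow(Add(10934, n), -1)) = Mul(Add(22470, -19769), Pow(Add(10934, Rational(489, 8)), -1)) = Mul(2701, Pow(Rational(87961, 8), -1)) = Mul(2701, Rational(8, 87961)) = Rational(21608, 87961)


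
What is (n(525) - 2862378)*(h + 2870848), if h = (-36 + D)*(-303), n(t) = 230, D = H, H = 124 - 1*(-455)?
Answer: -7745885513212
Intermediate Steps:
H = 579 (H = 124 + 455 = 579)
D = 579
h = -164529 (h = (-36 + 579)*(-303) = 543*(-303) = -164529)
(n(525) - 2862378)*(h + 2870848) = (230 - 2862378)*(-164529 + 2870848) = -2862148*2706319 = -7745885513212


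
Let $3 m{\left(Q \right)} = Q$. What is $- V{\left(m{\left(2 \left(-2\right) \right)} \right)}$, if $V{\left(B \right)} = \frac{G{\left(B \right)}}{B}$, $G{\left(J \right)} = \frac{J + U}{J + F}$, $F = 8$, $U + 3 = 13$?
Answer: $\frac{39}{40} \approx 0.975$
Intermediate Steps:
$U = 10$ ($U = -3 + 13 = 10$)
$m{\left(Q \right)} = \frac{Q}{3}$
$G{\left(J \right)} = \frac{10 + J}{8 + J}$ ($G{\left(J \right)} = \frac{J + 10}{J + 8} = \frac{10 + J}{8 + J}$)
$V{\left(B \right)} = \frac{10 + B}{B \left(8 + B\right)}$ ($V{\left(B \right)} = \frac{\frac{1}{8 + B} \left(10 + B\right)}{B} = \frac{10 + B}{B \left(8 + B\right)}$)
$- V{\left(m{\left(2 \left(-2\right) \right)} \right)} = - \frac{10 + \frac{2 \left(-2\right)}{3}}{\frac{2 \left(-2\right)}{3} \left(8 + \frac{2 \left(-2\right)}{3}\right)} = - \frac{10 + \frac{1}{3} \left(-4\right)}{\frac{1}{3} \left(-4\right) \left(8 + \frac{1}{3} \left(-4\right)\right)} = - \frac{10 - \frac{4}{3}}{\left(- \frac{4}{3}\right) \left(8 - \frac{4}{3}\right)} = - \frac{\left(-3\right) 26}{4 \cdot \frac{20}{3} \cdot 3} = - \frac{\left(-3\right) 3 \cdot 26}{4 \cdot 20 \cdot 3} = \left(-1\right) \left(- \frac{39}{40}\right) = \frac{39}{40}$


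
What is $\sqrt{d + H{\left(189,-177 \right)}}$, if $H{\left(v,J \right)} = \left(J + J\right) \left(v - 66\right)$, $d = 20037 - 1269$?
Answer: $i \sqrt{24774} \approx 157.4 i$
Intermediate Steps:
$d = 18768$ ($d = 20037 - 1269 = 18768$)
$H{\left(v,J \right)} = 2 J \left(-66 + v\right)$
$\sqrt{d + H{\left(189,-177 \right)}} = \sqrt{18768 + 2 \left(-177\right) \left(-66 + 189\right)} = \sqrt{18768 + 2 \left(-177\right) 123} = \sqrt{18768 - 43542} = \sqrt{-24774} = i \sqrt{24774}$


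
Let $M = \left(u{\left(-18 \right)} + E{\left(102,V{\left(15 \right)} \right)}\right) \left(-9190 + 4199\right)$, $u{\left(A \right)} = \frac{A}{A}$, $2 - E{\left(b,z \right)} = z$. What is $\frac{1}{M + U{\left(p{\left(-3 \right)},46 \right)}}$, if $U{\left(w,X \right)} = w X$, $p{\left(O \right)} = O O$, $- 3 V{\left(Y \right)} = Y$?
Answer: $- \frac{1}{39514} \approx -2.5307 \cdot 10^{-5}$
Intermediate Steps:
$V{\left(Y \right)} = - \frac{Y}{3}$
$p{\left(O \right)} = O^{2}$
$U{\left(w,X \right)} = X w$
$E{\left(b,z \right)} = 2 - z$
$u{\left(A \right)} = 1$
$M = -39928$ ($M = \left(1 - \left(-2 - 5\right)\right) \left(-9190 + 4199\right) = \left(1 + \left(2 - -5\right)\right) \left(-4991\right) = \left(1 + \left(2 + 5\right)\right) \left(-4991\right) = \left(1 + 7\right) \left(-4991\right) = 8 \left(-4991\right) = -39928$)
$\frac{1}{M + U{\left(p{\left(-3 \right)},46 \right)}} = \frac{1}{-39928 + 46 \left(-3\right)^{2}} = \frac{1}{-39928 + 46 \cdot 9} = \frac{1}{-39928 + 414} = \frac{1}{-39514} = - \frac{1}{39514}$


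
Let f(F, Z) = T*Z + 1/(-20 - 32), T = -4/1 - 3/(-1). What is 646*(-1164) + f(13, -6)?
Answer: -39100777/52 ≈ -7.5194e+5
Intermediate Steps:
T = -1 (T = -4*1 - 3*(-1) = -4 + 3 = -1)
f(F, Z) = -1/52 - Z (f(F, Z) = -Z + 1/(-20 - 32) = -Z + 1/(-52) = -Z - 1/52 = -1/52 - Z)
646*(-1164) + f(13, -6) = 646*(-1164) + (-1/52 - 1*(-6)) = -751944 + (-1/52 + 6) = -751944 + 311/52 = -39100777/52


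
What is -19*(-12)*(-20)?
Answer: -4560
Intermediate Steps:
-19*(-12)*(-20) = 228*(-20) = -4560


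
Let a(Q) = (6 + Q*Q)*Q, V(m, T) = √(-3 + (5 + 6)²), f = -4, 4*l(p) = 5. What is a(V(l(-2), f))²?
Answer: 1814368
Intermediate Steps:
l(p) = 5/4 (l(p) = (¼)*5 = 5/4)
V(m, T) = √118 (V(m, T) = √(-3 + 11²) = √(-3 + 121) = √118)
a(Q) = Q*(6 + Q²) (a(Q) = (6 + Q²)*Q = Q*(6 + Q²))
a(V(l(-2), f))² = (√118*(6 + (√118)²))² = (√118*(6 + 118))² = (√118*124)² = (124*√118)² = 1814368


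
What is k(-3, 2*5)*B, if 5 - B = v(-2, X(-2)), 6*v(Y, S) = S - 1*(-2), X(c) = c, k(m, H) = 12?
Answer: 60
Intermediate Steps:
v(Y, S) = 1/3 + S/6 (v(Y, S) = (S - 1*(-2))/6 = (S + 2)/6 = (2 + S)/6 = 1/3 + S/6)
B = 5 (B = 5 - (1/3 + (1/6)*(-2)) = 5 - (1/3 - 1/3) = 5 - 1*0 = 5 + 0 = 5)
k(-3, 2*5)*B = 12*5 = 60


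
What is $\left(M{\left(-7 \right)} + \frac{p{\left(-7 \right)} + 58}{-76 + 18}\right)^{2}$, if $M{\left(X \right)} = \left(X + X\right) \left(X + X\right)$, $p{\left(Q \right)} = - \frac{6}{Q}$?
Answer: $\frac{1566734724}{41209} \approx 38019.0$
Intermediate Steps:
$M{\left(X \right)} = 4 X^{2}$ ($M{\left(X \right)} = 2 X 2 X = 4 X^{2}$)
$\left(M{\left(-7 \right)} + \frac{p{\left(-7 \right)} + 58}{-76 + 18}\right)^{2} = \left(4 \left(-7\right)^{2} + \frac{- \frac{6}{-7} + 58}{-76 + 18}\right)^{2} = \left(4 \cdot 49 + \frac{\left(-6\right) \left(- \frac{1}{7}\right) + 58}{-58}\right)^{2} = \left(196 + \left(\frac{6}{7} + 58\right) \left(- \frac{1}{58}\right)\right)^{2} = \left(196 + \frac{412}{7} \left(- \frac{1}{58}\right)\right)^{2} = \left(196 - \frac{206}{203}\right)^{2} = \left(\frac{39582}{203}\right)^{2} = \frac{1566734724}{41209}$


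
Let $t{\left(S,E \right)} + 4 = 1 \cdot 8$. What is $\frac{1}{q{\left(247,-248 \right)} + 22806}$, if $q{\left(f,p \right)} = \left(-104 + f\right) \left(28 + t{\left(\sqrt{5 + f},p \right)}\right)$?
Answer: $\frac{1}{27382} \approx 3.652 \cdot 10^{-5}$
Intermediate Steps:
$t{\left(S,E \right)} = 4$ ($t{\left(S,E \right)} = -4 + 1 \cdot 8 = -4 + 8 = 4$)
$q{\left(f,p \right)} = -3328 + 32 f$ ($q{\left(f,p \right)} = \left(-104 + f\right) \left(28 + 4\right) = \left(-104 + f\right) 32 = -3328 + 32 f$)
$\frac{1}{q{\left(247,-248 \right)} + 22806} = \frac{1}{\left(-3328 + 32 \cdot 247\right) + 22806} = \frac{1}{\left(-3328 + 7904\right) + 22806} = \frac{1}{4576 + 22806} = \frac{1}{27382}$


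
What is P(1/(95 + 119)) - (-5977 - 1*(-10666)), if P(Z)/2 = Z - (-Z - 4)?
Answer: -500865/107 ≈ -4681.0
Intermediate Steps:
P(Z) = 8 + 4*Z (P(Z) = 2*(Z - (-Z - 4)) = 2*(Z - (-4 - Z)) = 2*(Z + (4 + Z)) = 2*(4 + 2*Z) = 8 + 4*Z)
P(1/(95 + 119)) - (-5977 - 1*(-10666)) = (8 + 4/(95 + 119)) - (-5977 - 1*(-10666)) = (8 + 4/214) - (-5977 + 10666) = (8 + 4*(1/214)) - 1*4689 = (8 + 2/107) - 4689 = 858/107 - 4689 = -500865/107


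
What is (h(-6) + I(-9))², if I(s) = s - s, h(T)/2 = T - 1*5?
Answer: 484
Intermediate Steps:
h(T) = -10 + 2*T (h(T) = 2*(T - 1*5) = 2*(T - 5) = 2*(-5 + T) = -10 + 2*T)
I(s) = 0
(h(-6) + I(-9))² = ((-10 + 2*(-6)) + 0)² = ((-10 - 12) + 0)² = (-22 + 0)² = (-22)² = 484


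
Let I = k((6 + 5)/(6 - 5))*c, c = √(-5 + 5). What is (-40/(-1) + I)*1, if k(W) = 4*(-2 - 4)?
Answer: 40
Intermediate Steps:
c = 0 (c = √0 = 0)
k(W) = -24 (k(W) = 4*(-6) = -24)
I = 0 (I = -24*0 = 0)
(-40/(-1) + I)*1 = (-40/(-1) + 0)*1 = (-40*(-1) + 0)*1 = (40 + 0)*1 = 40*1 = 40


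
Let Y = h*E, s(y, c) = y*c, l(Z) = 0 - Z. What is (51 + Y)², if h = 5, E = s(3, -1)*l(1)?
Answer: 4356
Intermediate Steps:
l(Z) = -Z
s(y, c) = c*y
E = 3 (E = (-1*3)*(-1*1) = -3*(-1) = 3)
Y = 15 (Y = 5*3 = 15)
(51 + Y)² = (51 + 15)² = 66² = 4356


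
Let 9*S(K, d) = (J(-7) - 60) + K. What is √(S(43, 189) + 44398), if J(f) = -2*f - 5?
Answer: √399574/3 ≈ 210.71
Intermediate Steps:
J(f) = -5 - 2*f
S(K, d) = -17/3 + K/9 (S(K, d) = (((-5 - 2*(-7)) - 60) + K)/9 = (((-5 + 14) - 60) + K)/9 = ((9 - 60) + K)/9 = (-51 + K)/9 = -17/3 + K/9)
√(S(43, 189) + 44398) = √((-17/3 + (⅑)*43) + 44398) = √((-17/3 + 43/9) + 44398) = √(-8/9 + 44398) = √(399574/9) = √399574/3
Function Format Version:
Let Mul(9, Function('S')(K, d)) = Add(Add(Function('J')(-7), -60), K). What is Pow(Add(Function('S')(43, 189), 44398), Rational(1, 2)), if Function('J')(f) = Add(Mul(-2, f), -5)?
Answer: Mul(Rational(1, 3), Pow(399574, Rational(1, 2))) ≈ 210.71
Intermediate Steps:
Function('J')(f) = Add(-5, Mul(-2, f))
Function('S')(K, d) = Add(Rational(-17, 3), Mul(Rational(1, 9), K)) (Function('S')(K, d) = Mul(Rational(1, 9), Add(Add(Add(-5, Mul(-2, -7)), -60), K)) = Mul(Rational(1, 9), Add(Add(Add(-5, 14), -60), K)) = Mul(Rational(1, 9), Add(Add(9, -60), K)) = Mul(Rational(1, 9), Add(-51, K)) = Add(Rational(-17, 3), Mul(Rational(1, 9), K)))
Pow(Add(Function('S')(43, 189), 44398), Rational(1, 2)) = Pow(Add(Add(Rational(-17, 3), Mul(Rational(1, 9), 43)), 44398), Rational(1, 2)) = Pow(Add(Add(Rational(-17, 3), Rational(43, 9)), 44398), Rational(1, 2)) = Pow(Add(Rational(-8, 9), 44398), Rational(1, 2)) = Pow(Rational(399574, 9), Rational(1, 2)) = Mul(Rational(1, 3), Pow(399574, Rational(1, 2)))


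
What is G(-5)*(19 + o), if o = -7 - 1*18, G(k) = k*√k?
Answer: 30*I*√5 ≈ 67.082*I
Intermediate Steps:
G(k) = k^(3/2)
o = -25 (o = -7 - 18 = -25)
G(-5)*(19 + o) = (-5)^(3/2)*(19 - 25) = -5*I*√5*(-6) = 30*I*√5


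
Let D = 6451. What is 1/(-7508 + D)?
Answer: -1/1057 ≈ -0.00094607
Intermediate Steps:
1/(-7508 + D) = 1/(-7508 + 6451) = 1/(-1057) = -1/1057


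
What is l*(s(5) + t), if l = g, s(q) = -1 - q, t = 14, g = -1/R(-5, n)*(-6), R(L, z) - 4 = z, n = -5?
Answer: -48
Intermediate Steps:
R(L, z) = 4 + z
g = -6 (g = -1/(4 - 5)*(-6) = -1/(-1)*(-6) = -1*(-1)*(-6) = 1*(-6) = -6)
l = -6
l*(s(5) + t) = -6*((-1 - 1*5) + 14) = -6*((-1 - 5) + 14) = -6*(-6 + 14) = -6*8 = -48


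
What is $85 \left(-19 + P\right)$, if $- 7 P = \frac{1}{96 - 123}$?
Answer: $- \frac{305150}{189} \approx -1614.6$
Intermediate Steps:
$P = \frac{1}{189}$ ($P = - \frac{1}{7 \left(96 - 123\right)} = - \frac{1}{7 \left(-27\right)} = \left(- \frac{1}{7}\right) \left(- \frac{1}{27}\right) = \frac{1}{189} \approx 0.005291$)
$85 \left(-19 + P\right) = 85 \left(-19 + \frac{1}{189}\right) = 85 \left(- \frac{3590}{189}\right) = - \frac{305150}{189}$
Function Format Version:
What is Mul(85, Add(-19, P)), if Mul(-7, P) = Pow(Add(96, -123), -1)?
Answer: Rational(-305150, 189) ≈ -1614.6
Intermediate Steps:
P = Rational(1, 189) (P = Mul(Rational(-1, 7), Pow(Add(96, -123), -1)) = Mul(Rational(-1, 7), Pow(-27, -1)) = Mul(Rational(-1, 7), Rational(-1, 27)) = Rational(1, 189) ≈ 0.0052910)
Mul(85, Add(-19, P)) = Mul(85, Add(-19, Rational(1, 189))) = Mul(85, Rational(-3590, 189)) = Rational(-305150, 189)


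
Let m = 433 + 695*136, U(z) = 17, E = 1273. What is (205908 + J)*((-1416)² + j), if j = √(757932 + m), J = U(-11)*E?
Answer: 456248487744 + 682647*√94765 ≈ 4.5646e+11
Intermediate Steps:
m = 94953 (m = 433 + 94520 = 94953)
J = 21641 (J = 17*1273 = 21641)
j = 3*√94765 (j = √(757932 + 94953) = √852885 = 3*√94765 ≈ 923.52)
(205908 + J)*((-1416)² + j) = (205908 + 21641)*((-1416)² + 3*√94765) = 227549*(2005056 + 3*√94765) = 456248487744 + 682647*√94765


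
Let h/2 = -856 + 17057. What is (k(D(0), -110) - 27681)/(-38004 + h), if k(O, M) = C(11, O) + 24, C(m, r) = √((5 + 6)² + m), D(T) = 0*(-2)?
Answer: 27657/5602 - √33/2801 ≈ 4.9349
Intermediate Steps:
D(T) = 0
C(m, r) = √(121 + m) (C(m, r) = √(11² + m) = √(121 + m))
h = 32402 (h = 2*(-856 + 17057) = 2*16201 = 32402)
k(O, M) = 24 + 2*√33 (k(O, M) = √(121 + 11) + 24 = √132 + 24 = 2*√33 + 24 = 24 + 2*√33)
(k(D(0), -110) - 27681)/(-38004 + h) = ((24 + 2*√33) - 27681)/(-38004 + 32402) = (-27657 + 2*√33)/(-5602) = (-27657 + 2*√33)*(-1/5602) = 27657/5602 - √33/2801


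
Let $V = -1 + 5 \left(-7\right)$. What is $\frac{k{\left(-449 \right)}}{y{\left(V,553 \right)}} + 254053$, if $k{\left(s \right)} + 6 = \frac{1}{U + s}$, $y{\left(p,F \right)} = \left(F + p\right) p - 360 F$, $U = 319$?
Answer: $\frac{7189689738661}{28299960} \approx 2.5405 \cdot 10^{5}$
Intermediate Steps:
$V = -36$ ($V = -1 - 35 = -36$)
$y{\left(p,F \right)} = - 360 F + p \left(F + p\right)$ ($y{\left(p,F \right)} = p \left(F + p\right) - 360 F = - 360 F + p \left(F + p\right)$)
$k{\left(s \right)} = -6 + \frac{1}{319 + s}$
$\frac{k{\left(-449 \right)}}{y{\left(V,553 \right)}} + 254053 = \frac{\frac{1}{319 - 449} \left(-1913 - -2694\right)}{\left(-36\right)^{2} - 199080 + 553 \left(-36\right)} + 254053 = \frac{\frac{1}{-130} \left(-1913 + 2694\right)}{1296 - 199080 - 19908} + 254053 = \frac{\left(- \frac{1}{130}\right) 781}{-217692} + 254053 = \left(- \frac{781}{130}\right) \left(- \frac{1}{217692}\right) + 254053 = \frac{781}{28299960} + 254053 = \frac{7189689738661}{28299960}$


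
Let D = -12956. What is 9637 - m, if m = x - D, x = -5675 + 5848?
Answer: -3492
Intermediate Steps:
x = 173
m = 13129 (m = 173 - 1*(-12956) = 173 + 12956 = 13129)
9637 - m = 9637 - 1*13129 = 9637 - 13129 = -3492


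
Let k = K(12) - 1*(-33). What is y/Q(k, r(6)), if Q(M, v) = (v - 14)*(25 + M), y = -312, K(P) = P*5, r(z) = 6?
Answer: 39/118 ≈ 0.33051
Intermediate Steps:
K(P) = 5*P
k = 93 (k = 5*12 - 1*(-33) = 60 + 33 = 93)
Q(M, v) = (-14 + v)*(25 + M)
y/Q(k, r(6)) = -312/(-350 - 14*93 + 25*6 + 93*6) = -312/(-350 - 1302 + 150 + 558) = -312/(-944) = -312*(-1/944) = 39/118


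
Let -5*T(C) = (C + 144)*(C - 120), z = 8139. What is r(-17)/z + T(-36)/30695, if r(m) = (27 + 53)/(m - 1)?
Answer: 1227993848/11242197225 ≈ 0.10923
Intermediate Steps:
r(m) = 80/(-1 + m)
T(C) = -(-120 + C)*(144 + C)/5 (T(C) = -(C + 144)*(C - 120)/5 = -(144 + C)*(-120 + C)/5 = -(-120 + C)*(144 + C)/5)
r(-17)/z + T(-36)/30695 = (80/(-1 - 17))/8139 + (3456 - 24/5*(-36) - ⅕*(-36)²)/30695 = (80/(-18))*(1/8139) + (3456 + 864/5 - ⅕*1296)*(1/30695) = (80*(-1/18))*(1/8139) + (3456 + 864/5 - 1296/5)*(1/30695) = -40/9*1/8139 + (16848/5)*(1/30695) = -40/73251 + 16848/153475 = 1227993848/11242197225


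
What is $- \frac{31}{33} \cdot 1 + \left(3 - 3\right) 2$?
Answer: $- \frac{31}{33} \approx -0.93939$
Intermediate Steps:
$- \frac{31}{33} \cdot 1 + \left(3 - 3\right) 2 = \left(-31\right) \frac{1}{33} \cdot 1 + 0 \cdot 2 = \left(- \frac{31}{33}\right) 1 + 0 = - \frac{31}{33} + 0 = - \frac{31}{33}$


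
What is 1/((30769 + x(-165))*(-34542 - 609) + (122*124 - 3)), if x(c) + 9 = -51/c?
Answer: -55/59468227492 ≈ -9.2486e-10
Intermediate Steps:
x(c) = -9 - 51/c
1/((30769 + x(-165))*(-34542 - 609) + (122*124 - 3)) = 1/((30769 + (-9 - 51/(-165)))*(-34542 - 609) + (122*124 - 3)) = 1/((30769 + (-9 - 51*(-1/165)))*(-35151) + (15128 - 3)) = 1/((30769 + (-9 + 17/55))*(-35151) + 15125) = 1/((30769 - 478/55)*(-35151) + 15125) = 1/((1691817/55)*(-35151) + 15125) = 1/(-59469059367/55 + 15125) = 1/(-59468227492/55) = -55/59468227492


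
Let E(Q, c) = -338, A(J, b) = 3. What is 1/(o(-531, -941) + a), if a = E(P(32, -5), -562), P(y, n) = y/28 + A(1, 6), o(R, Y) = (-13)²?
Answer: -1/169 ≈ -0.0059172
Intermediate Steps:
o(R, Y) = 169
P(y, n) = 3 + y/28 (P(y, n) = y/28 + 3 = 3 + y/28)
a = -338
1/(o(-531, -941) + a) = 1/(169 - 338) = 1/(-169) = -1/169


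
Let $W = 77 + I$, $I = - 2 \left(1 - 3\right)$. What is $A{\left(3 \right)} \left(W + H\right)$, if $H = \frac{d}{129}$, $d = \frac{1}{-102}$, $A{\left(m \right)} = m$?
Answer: $\frac{1065797}{4386} \approx 243.0$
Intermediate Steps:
$d = - \frac{1}{102} \approx -0.0098039$
$I = 4$ ($I = \left(-2\right) \left(-2\right) = 4$)
$H = - \frac{1}{13158}$ ($H = - \frac{1}{102 \cdot 129} = \left(- \frac{1}{102}\right) \frac{1}{129} = - \frac{1}{13158} \approx -7.5999 \cdot 10^{-5}$)
$W = 81$ ($W = 77 + 4 = 81$)
$A{\left(3 \right)} \left(W + H\right) = 3 \left(81 - \frac{1}{13158}\right) = 3 \cdot \frac{1065797}{13158} = \frac{1065797}{4386}$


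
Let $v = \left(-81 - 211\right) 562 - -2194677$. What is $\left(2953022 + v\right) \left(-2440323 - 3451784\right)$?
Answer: $-29363874984665$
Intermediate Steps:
$v = 2030573$ ($v = \left(-292\right) 562 + 2194677 = -164104 + 2194677 = 2030573$)
$\left(2953022 + v\right) \left(-2440323 - 3451784\right) = \left(2953022 + 2030573\right) \left(-2440323 - 3451784\right) = 4983595 \left(-5892107\right) = -29363874984665$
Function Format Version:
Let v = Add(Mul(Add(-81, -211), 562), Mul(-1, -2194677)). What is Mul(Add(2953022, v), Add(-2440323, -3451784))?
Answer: -29363874984665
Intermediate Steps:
v = 2030573 (v = Add(Mul(-292, 562), 2194677) = Add(-164104, 2194677) = 2030573)
Mul(Add(2953022, v), Add(-2440323, -3451784)) = Mul(Add(2953022, 2030573), Add(-2440323, -3451784)) = Mul(4983595, -5892107) = -29363874984665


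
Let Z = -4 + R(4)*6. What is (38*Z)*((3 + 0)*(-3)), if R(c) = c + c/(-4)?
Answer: -4788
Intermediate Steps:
R(c) = 3*c/4 (R(c) = c + c*(-1/4) = c - c/4 = 3*c/4)
Z = 14 (Z = -4 + ((3/4)*4)*6 = -4 + 3*6 = -4 + 18 = 14)
(38*Z)*((3 + 0)*(-3)) = (38*14)*((3 + 0)*(-3)) = 532*(3*(-3)) = 532*(-9) = -4788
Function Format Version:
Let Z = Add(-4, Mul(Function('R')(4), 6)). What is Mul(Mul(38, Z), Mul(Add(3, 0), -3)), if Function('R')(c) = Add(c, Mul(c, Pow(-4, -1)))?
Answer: -4788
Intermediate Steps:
Function('R')(c) = Mul(Rational(3, 4), c) (Function('R')(c) = Add(c, Mul(c, Rational(-1, 4))) = Add(c, Mul(Rational(-1, 4), c)) = Mul(Rational(3, 4), c))
Z = 14 (Z = Add(-4, Mul(Mul(Rational(3, 4), 4), 6)) = Add(-4, Mul(3, 6)) = Add(-4, 18) = 14)
Mul(Mul(38, Z), Mul(Add(3, 0), -3)) = Mul(Mul(38, 14), Mul(Add(3, 0), -3)) = Mul(532, Mul(3, -3)) = Mul(532, -9) = -4788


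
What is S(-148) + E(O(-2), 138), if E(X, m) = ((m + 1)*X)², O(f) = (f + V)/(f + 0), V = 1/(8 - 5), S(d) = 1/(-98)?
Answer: 23668207/1764 ≈ 13417.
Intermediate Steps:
S(d) = -1/98
V = ⅓ (V = 1/3 = ⅓ ≈ 0.33333)
O(f) = (⅓ + f)/f (O(f) = (f + ⅓)/(f + 0) = (⅓ + f)/f)
E(X, m) = X²*(1 + m)² (E(X, m) = ((1 + m)*X)² = (X*(1 + m))² = X²*(1 + m)²)
S(-148) + E(O(-2), 138) = -1/98 + ((⅓ - 2)/(-2))²*(1 + 138)² = -1/98 + (-½*(-5/3))²*139² = -1/98 + (⅚)²*19321 = -1/98 + (25/36)*19321 = -1/98 + 483025/36 = 23668207/1764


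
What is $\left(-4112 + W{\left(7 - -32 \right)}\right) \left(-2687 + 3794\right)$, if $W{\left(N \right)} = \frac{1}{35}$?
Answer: $- \frac{159318333}{35} \approx -4.552 \cdot 10^{6}$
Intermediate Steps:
$W{\left(N \right)} = \frac{1}{35}$
$\left(-4112 + W{\left(7 - -32 \right)}\right) \left(-2687 + 3794\right) = \left(-4112 + \frac{1}{35}\right) \left(-2687 + 3794\right) = \left(- \frac{143919}{35}\right) 1107 = - \frac{159318333}{35}$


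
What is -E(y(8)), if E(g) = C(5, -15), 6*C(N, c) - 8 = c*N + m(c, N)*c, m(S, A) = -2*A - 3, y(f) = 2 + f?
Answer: -64/3 ≈ -21.333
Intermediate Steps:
m(S, A) = -3 - 2*A
C(N, c) = 4/3 + N*c/6 + c*(-3 - 2*N)/6 (C(N, c) = 4/3 + (c*N + (-3 - 2*N)*c)/6 = 4/3 + (N*c + c*(-3 - 2*N))/6 = 4/3 + (N*c/6 + c*(-3 - 2*N)/6) = 4/3 + N*c/6 + c*(-3 - 2*N)/6)
E(g) = 64/3 (E(g) = 4/3 - ½*(-15) - ⅙*5*(-15) = 4/3 + 15/2 + 25/2 = 64/3)
-E(y(8)) = -1*64/3 = -64/3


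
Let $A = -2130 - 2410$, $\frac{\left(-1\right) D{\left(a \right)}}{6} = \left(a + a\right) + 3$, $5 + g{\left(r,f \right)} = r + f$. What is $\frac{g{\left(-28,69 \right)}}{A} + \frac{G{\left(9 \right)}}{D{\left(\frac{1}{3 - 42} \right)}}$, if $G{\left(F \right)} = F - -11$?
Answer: $- \frac{29717}{26105} \approx -1.1384$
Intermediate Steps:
$g{\left(r,f \right)} = -5 + f + r$ ($g{\left(r,f \right)} = -5 + \left(r + f\right) = -5 + \left(f + r\right) = -5 + f + r$)
$G{\left(F \right)} = 11 + F$ ($G{\left(F \right)} = F + 11 = 11 + F$)
$D{\left(a \right)} = -18 - 12 a$ ($D{\left(a \right)} = - 6 \left(\left(a + a\right) + 3\right) = - 6 \left(2 a + 3\right) = - 6 \left(3 + 2 a\right) = -18 - 12 a$)
$A = -4540$
$\frac{g{\left(-28,69 \right)}}{A} + \frac{G{\left(9 \right)}}{D{\left(\frac{1}{3 - 42} \right)}} = \frac{-5 + 69 - 28}{-4540} + \frac{11 + 9}{-18 - \frac{12}{3 - 42}} = 36 \left(- \frac{1}{4540}\right) + \frac{20}{-18 - \frac{12}{-39}} = - \frac{9}{1135} + \frac{20}{-18 - - \frac{4}{13}} = - \frac{9}{1135} + \frac{20}{-18 + \frac{4}{13}} = - \frac{9}{1135} + \frac{20}{- \frac{230}{13}} = - \frac{9}{1135} + 20 \left(- \frac{13}{230}\right) = - \frac{9}{1135} - \frac{26}{23} = - \frac{29717}{26105}$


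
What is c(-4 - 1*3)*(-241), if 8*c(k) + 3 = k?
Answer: 1205/4 ≈ 301.25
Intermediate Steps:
c(k) = -3/8 + k/8
c(-4 - 1*3)*(-241) = (-3/8 + (-4 - 1*3)/8)*(-241) = (-3/8 + (-4 - 3)/8)*(-241) = (-3/8 + (1/8)*(-7))*(-241) = (-3/8 - 7/8)*(-241) = -5/4*(-241) = 1205/4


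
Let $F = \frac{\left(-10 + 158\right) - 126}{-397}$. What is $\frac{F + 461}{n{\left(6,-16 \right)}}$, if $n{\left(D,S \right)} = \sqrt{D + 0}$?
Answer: $\frac{182995 \sqrt{6}}{2382} \approx 188.18$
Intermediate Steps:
$n{\left(D,S \right)} = \sqrt{D}$
$F = - \frac{22}{397}$ ($F = \left(148 - 126\right) \left(- \frac{1}{397}\right) = 22 \left(- \frac{1}{397}\right) = - \frac{22}{397} \approx -0.055416$)
$\frac{F + 461}{n{\left(6,-16 \right)}} = \frac{- \frac{22}{397} + 461}{\sqrt{6}} = \frac{\sqrt{6}}{6} \cdot \frac{182995}{397} = \frac{182995 \sqrt{6}}{2382}$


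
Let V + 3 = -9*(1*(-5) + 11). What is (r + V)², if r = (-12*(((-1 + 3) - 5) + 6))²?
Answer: 1535121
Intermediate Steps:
r = 1296 (r = (-12*((2 - 5) + 6))² = (-12*(-3 + 6))² = (-12*3)² = (-36)² = 1296)
V = -57 (V = -3 - 9*(1*(-5) + 11) = -3 - 9*(-5 + 11) = -3 - 9*6 = -3 - 54 = -57)
(r + V)² = (1296 - 57)² = 1239² = 1535121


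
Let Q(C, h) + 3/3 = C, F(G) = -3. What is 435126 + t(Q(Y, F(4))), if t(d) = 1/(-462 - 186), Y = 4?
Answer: 281961647/648 ≈ 4.3513e+5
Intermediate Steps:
Q(C, h) = -1 + C
t(d) = -1/648 (t(d) = 1/(-648) = -1/648)
435126 + t(Q(Y, F(4))) = 435126 - 1/648 = 281961647/648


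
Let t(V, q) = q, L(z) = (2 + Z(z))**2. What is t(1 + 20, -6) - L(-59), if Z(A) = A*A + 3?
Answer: -12152202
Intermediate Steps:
Z(A) = 3 + A**2 (Z(A) = A**2 + 3 = 3 + A**2)
L(z) = (5 + z**2)**2 (L(z) = (2 + (3 + z**2))**2 = (5 + z**2)**2)
t(1 + 20, -6) - L(-59) = -6 - (5 + (-59)**2)**2 = -6 - (5 + 3481)**2 = -6 - 1*3486**2 = -6 - 1*12152196 = -6 - 12152196 = -12152202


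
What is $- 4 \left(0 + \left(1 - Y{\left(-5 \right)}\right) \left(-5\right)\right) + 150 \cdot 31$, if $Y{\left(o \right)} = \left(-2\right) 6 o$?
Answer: $3470$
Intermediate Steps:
$Y{\left(o \right)} = - 12 o$
$- 4 \left(0 + \left(1 - Y{\left(-5 \right)}\right) \left(-5\right)\right) + 150 \cdot 31 = - 4 \left(0 + \left(1 - \left(-12\right) \left(-5\right)\right) \left(-5\right)\right) + 150 \cdot 31 = - 4 \left(0 + \left(1 - 60\right) \left(-5\right)\right) + 4650 = - 4 \left(0 - -295\right) + 4650 = - 4 \left(0 + 295\right) + 4650 = \left(-4\right) 295 + 4650 = -1180 + 4650 = 3470$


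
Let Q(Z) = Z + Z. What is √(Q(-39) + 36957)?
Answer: √36879 ≈ 192.04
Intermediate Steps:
Q(Z) = 2*Z
√(Q(-39) + 36957) = √(2*(-39) + 36957) = √(-78 + 36957) = √36879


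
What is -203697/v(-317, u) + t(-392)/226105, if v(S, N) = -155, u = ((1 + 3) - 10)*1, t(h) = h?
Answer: 1842273977/1401851 ≈ 1314.2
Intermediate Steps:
u = -6 (u = (4 - 10)*1 = -6*1 = -6)
-203697/v(-317, u) + t(-392)/226105 = -203697/(-155) - 392/226105 = -203697*(-1/155) - 392*1/226105 = 203697/155 - 392/226105 = 1842273977/1401851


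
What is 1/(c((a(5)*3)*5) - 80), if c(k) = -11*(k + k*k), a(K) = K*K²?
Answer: -1/38692580 ≈ -2.5845e-8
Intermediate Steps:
a(K) = K³
c(k) = -11*k - 11*k² (c(k) = -11*(k + k²) = -11*k - 11*k²)
1/(c((a(5)*3)*5) - 80) = 1/(-11*(5³*3)*5*(1 + (5³*3)*5) - 80) = 1/(-11*(125*3)*5*(1 + (125*3)*5) - 80) = 1/(-11*375*5*(1 + 375*5) - 80) = 1/(-11*1875*(1 + 1875) - 80) = 1/(-11*1875*1876 - 80) = 1/(-38692500 - 80) = 1/(-38692580) = -1/38692580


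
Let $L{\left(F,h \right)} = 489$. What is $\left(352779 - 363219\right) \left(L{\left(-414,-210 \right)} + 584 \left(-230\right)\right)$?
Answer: $1397195640$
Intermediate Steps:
$\left(352779 - 363219\right) \left(L{\left(-414,-210 \right)} + 584 \left(-230\right)\right) = \left(352779 - 363219\right) \left(489 + 584 \left(-230\right)\right) = - 10440 \left(489 - 134320\right) = \left(-10440\right) \left(-133831\right) = 1397195640$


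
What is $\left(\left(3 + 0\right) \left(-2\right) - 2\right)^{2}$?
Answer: $64$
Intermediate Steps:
$\left(\left(3 + 0\right) \left(-2\right) - 2\right)^{2} = \left(3 \left(-2\right) - 2\right)^{2} = \left(-6 - 2\right)^{2} = \left(-8\right)^{2} = 64$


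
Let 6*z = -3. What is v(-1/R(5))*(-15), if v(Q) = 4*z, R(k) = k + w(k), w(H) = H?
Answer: 30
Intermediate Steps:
z = -½ (z = (⅙)*(-3) = -½ ≈ -0.50000)
R(k) = 2*k (R(k) = k + k = 2*k)
v(Q) = -2 (v(Q) = 4*(-½) = -2)
v(-1/R(5))*(-15) = -2*(-15) = 30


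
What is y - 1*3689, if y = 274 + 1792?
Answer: -1623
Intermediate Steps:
y = 2066
y - 1*3689 = 2066 - 1*3689 = 2066 - 3689 = -1623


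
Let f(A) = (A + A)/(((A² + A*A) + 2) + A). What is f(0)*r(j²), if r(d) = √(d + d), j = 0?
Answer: 0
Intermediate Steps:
r(d) = √2*√d (r(d) = √(2*d) = √2*√d)
f(A) = 2*A/(2 + A + 2*A²) (f(A) = (2*A)/(((A² + A²) + 2) + A) = (2*A)/((2*A² + 2) + A) = (2*A)/((2 + 2*A²) + A) = (2*A)/(2 + A + 2*A²) = 2*A/(2 + A + 2*A²))
f(0)*r(j²) = (2*0/(2 + 0 + 2*0²))*(√2*√(0²)) = (2*0/(2 + 0 + 2*0))*(√2*√0) = (2*0/(2 + 0 + 0))*(√2*0) = (2*0/2)*0 = (2*0*(½))*0 = 0*0 = 0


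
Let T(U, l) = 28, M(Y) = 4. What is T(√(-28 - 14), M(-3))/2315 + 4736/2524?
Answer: 2758628/1460765 ≈ 1.8885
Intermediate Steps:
T(√(-28 - 14), M(-3))/2315 + 4736/2524 = 28/2315 + 4736/2524 = 28*(1/2315) + 4736*(1/2524) = 28/2315 + 1184/631 = 2758628/1460765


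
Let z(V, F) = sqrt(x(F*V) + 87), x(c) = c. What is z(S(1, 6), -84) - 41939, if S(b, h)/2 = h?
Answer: -41939 + I*sqrt(921) ≈ -41939.0 + 30.348*I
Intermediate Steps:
S(b, h) = 2*h
z(V, F) = sqrt(87 + F*V) (z(V, F) = sqrt(F*V + 87) = sqrt(87 + F*V))
z(S(1, 6), -84) - 41939 = sqrt(87 - 168*6) - 41939 = sqrt(87 - 84*12) - 41939 = sqrt(87 - 1008) - 41939 = sqrt(-921) - 41939 = I*sqrt(921) - 41939 = -41939 + I*sqrt(921)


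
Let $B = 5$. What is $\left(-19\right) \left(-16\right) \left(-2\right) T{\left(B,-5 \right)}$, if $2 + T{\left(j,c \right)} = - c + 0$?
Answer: $-1824$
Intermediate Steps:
$T{\left(j,c \right)} = -2 - c$ ($T{\left(j,c \right)} = -2 + \left(- c + 0\right) = -2 - c$)
$\left(-19\right) \left(-16\right) \left(-2\right) T{\left(B,-5 \right)} = \left(-19\right) \left(-16\right) \left(-2\right) \left(-2 - -5\right) = 304 \left(-2\right) \left(-2 + 5\right) = \left(-608\right) 3 = -1824$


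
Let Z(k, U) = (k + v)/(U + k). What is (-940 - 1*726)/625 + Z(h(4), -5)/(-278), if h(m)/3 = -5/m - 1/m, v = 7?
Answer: -8796687/3301250 ≈ -2.6647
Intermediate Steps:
h(m) = -18/m (h(m) = 3*(-5/m - 1/m) = 3*(-6/m) = -18/m)
Z(k, U) = (7 + k)/(U + k) (Z(k, U) = (k + 7)/(U + k) = (7 + k)/(U + k))
(-940 - 1*726)/625 + Z(h(4), -5)/(-278) = (-940 - 1*726)/625 + ((7 - 18/4)/(-5 - 18/4))/(-278) = (-940 - 726)*(1/625) + ((7 - 18*¼)/(-5 - 18*¼))*(-1/278) = -1666*1/625 + ((7 - 9/2)/(-5 - 9/2))*(-1/278) = -1666/625 + ((5/2)/(-19/2))*(-1/278) = -1666/625 - 2/19*5/2*(-1/278) = -1666/625 - 5/19*(-1/278) = -1666/625 + 5/5282 = -8796687/3301250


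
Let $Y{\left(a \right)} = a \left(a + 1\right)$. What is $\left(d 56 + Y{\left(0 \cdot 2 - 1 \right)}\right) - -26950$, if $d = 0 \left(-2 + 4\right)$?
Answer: $26950$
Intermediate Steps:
$d = 0$ ($d = 0 \cdot 2 = 0$)
$Y{\left(a \right)} = a \left(1 + a\right)$
$\left(d 56 + Y{\left(0 \cdot 2 - 1 \right)}\right) - -26950 = \left(0 \cdot 56 + \left(0 \cdot 2 - 1\right) \left(1 + \left(0 \cdot 2 - 1\right)\right)\right) - -26950 = \left(0 + \left(0 - 1\right) \left(1 + \left(0 - 1\right)\right)\right) + 26950 = \left(0 - \left(1 - 1\right)\right) + 26950 = \left(0 - 0\right) + 26950 = \left(0 + 0\right) + 26950 = 0 + 26950 = 26950$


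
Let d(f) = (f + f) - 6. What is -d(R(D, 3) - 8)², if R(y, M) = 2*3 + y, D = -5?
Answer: -400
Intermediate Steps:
R(y, M) = 6 + y
d(f) = -6 + 2*f (d(f) = 2*f - 6 = -6 + 2*f)
-d(R(D, 3) - 8)² = -(-6 + 2*((6 - 5) - 8))² = -(-6 + 2*(1 - 8))² = -(-6 + 2*(-7))² = -(-6 - 14)² = -1*(-20)² = -1*400 = -400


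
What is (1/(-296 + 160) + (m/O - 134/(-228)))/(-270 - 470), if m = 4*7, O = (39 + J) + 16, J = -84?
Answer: 17317/33271584 ≈ 0.00052047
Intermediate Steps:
O = -29 (O = (39 - 84) + 16 = -45 + 16 = -29)
m = 28
(1/(-296 + 160) + (m/O - 134/(-228)))/(-270 - 470) = (1/(-296 + 160) + (28/(-29) - 134/(-228)))/(-270 - 470) = (1/(-136) + (28*(-1/29) - 134*(-1/228)))/(-740) = (-1/136 + (-28/29 + 67/114))*(-1/740) = (-1/136 - 1249/3306)*(-1/740) = -86585/224808*(-1/740) = 17317/33271584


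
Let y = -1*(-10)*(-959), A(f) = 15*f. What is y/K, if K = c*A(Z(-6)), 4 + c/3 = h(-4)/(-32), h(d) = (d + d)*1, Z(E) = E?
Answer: -3836/405 ≈ -9.4716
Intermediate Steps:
h(d) = 2*d (h(d) = (2*d)*1 = 2*d)
y = -9590 (y = 10*(-959) = -9590)
c = -45/4 (c = -12 + 3*((2*(-4))/(-32)) = -12 + 3*(-8*(-1/32)) = -12 + 3*(¼) = -12 + ¾ = -45/4 ≈ -11.250)
K = 2025/2 (K = -675*(-6)/4 = -45/4*(-90) = 2025/2 ≈ 1012.5)
y/K = -9590/2025/2 = -9590*2/2025 = -3836/405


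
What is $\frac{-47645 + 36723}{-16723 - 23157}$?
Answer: $\frac{5461}{19940} \approx 0.27387$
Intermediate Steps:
$\frac{-47645 + 36723}{-16723 - 23157} = - \frac{10922}{-39880} = \left(-10922\right) \left(- \frac{1}{39880}\right) = \frac{5461}{19940}$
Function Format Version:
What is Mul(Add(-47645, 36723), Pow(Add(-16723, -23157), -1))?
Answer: Rational(5461, 19940) ≈ 0.27387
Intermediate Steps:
Mul(Add(-47645, 36723), Pow(Add(-16723, -23157), -1)) = Mul(-10922, Pow(-39880, -1)) = Mul(-10922, Rational(-1, 39880)) = Rational(5461, 19940)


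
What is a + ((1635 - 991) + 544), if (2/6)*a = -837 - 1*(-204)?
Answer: -711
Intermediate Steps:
a = -1899 (a = 3*(-837 - 1*(-204)) = 3*(-837 + 204) = 3*(-633) = -1899)
a + ((1635 - 991) + 544) = -1899 + ((1635 - 991) + 544) = -1899 + (644 + 544) = -1899 + 1188 = -711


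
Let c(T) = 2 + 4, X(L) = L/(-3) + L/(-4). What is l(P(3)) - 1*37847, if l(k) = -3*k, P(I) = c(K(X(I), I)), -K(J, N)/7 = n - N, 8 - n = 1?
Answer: -37865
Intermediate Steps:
X(L) = -7*L/12 (X(L) = L*(-⅓) + L*(-¼) = -L/3 - L/4 = -7*L/12)
n = 7 (n = 8 - 1*1 = 8 - 1 = 7)
K(J, N) = -49 + 7*N (K(J, N) = -7*(7 - N) = -49 + 7*N)
c(T) = 6
P(I) = 6
l(P(3)) - 1*37847 = -3*6 - 1*37847 = -18 - 37847 = -37865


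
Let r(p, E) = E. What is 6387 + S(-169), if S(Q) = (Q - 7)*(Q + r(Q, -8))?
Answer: 37539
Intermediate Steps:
S(Q) = (-8 + Q)*(-7 + Q) (S(Q) = (Q - 7)*(Q - 8) = (-7 + Q)*(-8 + Q) = (-8 + Q)*(-7 + Q))
6387 + S(-169) = 6387 + (56 + (-169)**2 - 15*(-169)) = 6387 + (56 + 28561 + 2535) = 6387 + 31152 = 37539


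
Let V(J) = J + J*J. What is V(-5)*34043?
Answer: 680860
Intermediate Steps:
V(J) = J + J²
V(-5)*34043 = -5*(1 - 5)*34043 = -5*(-4)*34043 = 20*34043 = 680860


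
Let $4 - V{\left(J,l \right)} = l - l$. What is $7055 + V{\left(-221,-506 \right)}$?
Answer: $7059$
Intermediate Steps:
$V{\left(J,l \right)} = 4$ ($V{\left(J,l \right)} = 4 - \left(l - l\right) = 4 - 0 = 4 + 0 = 4$)
$7055 + V{\left(-221,-506 \right)} = 7055 + 4 = 7059$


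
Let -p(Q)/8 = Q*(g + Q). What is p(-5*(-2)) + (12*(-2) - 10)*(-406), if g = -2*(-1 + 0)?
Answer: 12844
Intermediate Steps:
g = 2 (g = -2*(-1) = 2)
p(Q) = -8*Q*(2 + Q)
p(-5*(-2)) + (12*(-2) - 10)*(-406) = -8*(-5*(-2))*(2 - 5*(-2)) + (12*(-2) - 10)*(-406) = -8*10*(2 + 10) + (-24 - 10)*(-406) = -8*10*12 - 34*(-406) = -960 + 13804 = 12844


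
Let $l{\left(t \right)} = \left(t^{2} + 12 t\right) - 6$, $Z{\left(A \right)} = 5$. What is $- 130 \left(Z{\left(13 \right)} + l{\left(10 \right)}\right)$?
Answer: $-28470$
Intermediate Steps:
$l{\left(t \right)} = -6 + t^{2} + 12 t$
$- 130 \left(Z{\left(13 \right)} + l{\left(10 \right)}\right) = - 130 \left(5 + \left(-6 + 10^{2} + 12 \cdot 10\right)\right) = - 130 \left(5 + \left(-6 + 100 + 120\right)\right) = - 130 \left(5 + 214\right) = \left(-130\right) 219 = -28470$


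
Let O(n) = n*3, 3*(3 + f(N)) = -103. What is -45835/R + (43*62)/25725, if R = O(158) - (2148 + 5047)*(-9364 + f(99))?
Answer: 76781705201/745764817350 ≈ 0.10296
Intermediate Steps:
f(N) = -112/3 (f(N) = -3 + (1/3)*(-103) = -3 - 103/3 = -112/3)
O(n) = 3*n
R = 202929202/3 (R = 3*158 - (2148 + 5047)*(-9364 - 112/3) = 474 - 7195*(-28204)/3 = 474 - 1*(-202927780/3) = 474 + 202927780/3 = 202929202/3 ≈ 6.7643e+7)
-45835/R + (43*62)/25725 = -45835/202929202/3 + (43*62)/25725 = -45835*3/202929202 + 2666*(1/25725) = -137505/202929202 + 2666/25725 = 76781705201/745764817350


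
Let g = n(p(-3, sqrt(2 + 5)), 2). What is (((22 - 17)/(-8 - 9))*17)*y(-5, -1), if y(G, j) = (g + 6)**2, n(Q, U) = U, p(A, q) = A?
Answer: -320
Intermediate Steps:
g = 2
y(G, j) = 64 (y(G, j) = (2 + 6)**2 = 8**2 = 64)
(((22 - 17)/(-8 - 9))*17)*y(-5, -1) = (((22 - 17)/(-8 - 9))*17)*64 = ((5/(-17))*17)*64 = ((5*(-1/17))*17)*64 = -5/17*17*64 = -5*64 = -320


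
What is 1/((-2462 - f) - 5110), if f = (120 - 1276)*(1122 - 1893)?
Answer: -1/898848 ≈ -1.1125e-6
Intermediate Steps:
f = 891276 (f = -1156*(-771) = 891276)
1/((-2462 - f) - 5110) = 1/((-2462 - 1*891276) - 5110) = 1/((-2462 - 891276) - 5110) = 1/(-893738 - 5110) = 1/(-898848) = -1/898848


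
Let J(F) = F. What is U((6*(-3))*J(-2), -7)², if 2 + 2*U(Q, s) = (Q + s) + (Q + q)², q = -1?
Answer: 391876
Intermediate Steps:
U(Q, s) = -1 + Q/2 + s/2 + (-1 + Q)²/2 (U(Q, s) = -1 + ((Q + s) + (Q - 1)²)/2 = -1 + ((Q + s) + (-1 + Q)²)/2 = -1 + (Q + s + (-1 + Q)²)/2 = -1 + (Q/2 + s/2 + (-1 + Q)²/2) = -1 + Q/2 + s/2 + (-1 + Q)²/2)
U((6*(-3))*J(-2), -7)² = (-½ + (½)*(-7) + ((6*(-3))*(-2))²/2 - 6*(-3)*(-2)/2)² = (-½ - 7/2 + (-18*(-2))²/2 - (-9)*(-2))² = (-½ - 7/2 + (½)*36² - ½*36)² = (-½ - 7/2 + (½)*1296 - 18)² = (-½ - 7/2 + 648 - 18)² = 626² = 391876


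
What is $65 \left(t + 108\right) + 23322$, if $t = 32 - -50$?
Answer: $35672$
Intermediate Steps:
$t = 82$ ($t = 32 + 50 = 82$)
$65 \left(t + 108\right) + 23322 = 65 \left(82 + 108\right) + 23322 = 65 \cdot 190 + 23322 = 12350 + 23322 = 35672$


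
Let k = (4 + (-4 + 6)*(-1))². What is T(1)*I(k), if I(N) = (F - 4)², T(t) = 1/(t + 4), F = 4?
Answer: 0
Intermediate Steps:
T(t) = 1/(4 + t)
k = 4 (k = (4 + 2*(-1))² = (4 - 2)² = 2² = 4)
I(N) = 0 (I(N) = (4 - 4)² = 0² = 0)
T(1)*I(k) = 0/(4 + 1) = 0/5 = (⅕)*0 = 0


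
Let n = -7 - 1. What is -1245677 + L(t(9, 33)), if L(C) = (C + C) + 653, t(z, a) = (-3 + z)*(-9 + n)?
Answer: -1245228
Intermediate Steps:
n = -8
t(z, a) = 51 - 17*z (t(z, a) = (-3 + z)*(-9 - 8) = (-3 + z)*(-17) = 51 - 17*z)
L(C) = 653 + 2*C (L(C) = 2*C + 653 = 653 + 2*C)
-1245677 + L(t(9, 33)) = -1245677 + (653 + 2*(51 - 17*9)) = -1245677 + (653 + 2*(51 - 153)) = -1245677 + (653 + 2*(-102)) = -1245677 + (653 - 204) = -1245677 + 449 = -1245228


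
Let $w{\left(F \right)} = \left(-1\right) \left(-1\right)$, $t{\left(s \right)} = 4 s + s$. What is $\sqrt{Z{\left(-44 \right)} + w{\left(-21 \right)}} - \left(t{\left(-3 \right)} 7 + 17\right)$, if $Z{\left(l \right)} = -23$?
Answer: $88 + i \sqrt{22} \approx 88.0 + 4.6904 i$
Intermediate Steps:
$t{\left(s \right)} = 5 s$
$w{\left(F \right)} = 1$
$\sqrt{Z{\left(-44 \right)} + w{\left(-21 \right)}} - \left(t{\left(-3 \right)} 7 + 17\right) = \sqrt{-23 + 1} - \left(5 \left(-3\right) 7 + 17\right) = \sqrt{-22} - \left(\left(-15\right) 7 + 17\right) = i \sqrt{22} - \left(-105 + 17\right) = i \sqrt{22} - -88 = i \sqrt{22} + 88 = 88 + i \sqrt{22}$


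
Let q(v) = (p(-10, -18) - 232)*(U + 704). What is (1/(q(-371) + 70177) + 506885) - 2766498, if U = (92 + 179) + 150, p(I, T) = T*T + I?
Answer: -367022160750/162427 ≈ -2.2596e+6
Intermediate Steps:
p(I, T) = I + T² (p(I, T) = T² + I = I + T²)
U = 421 (U = 271 + 150 = 421)
q(v) = 92250 (q(v) = ((-10 + (-18)²) - 232)*(421 + 704) = ((-10 + 324) - 232)*1125 = (314 - 232)*1125 = 82*1125 = 92250)
(1/(q(-371) + 70177) + 506885) - 2766498 = (1/(92250 + 70177) + 506885) - 2766498 = (1/162427 + 506885) - 2766498 = 82331809896/162427 - 2766498 = -367022160750/162427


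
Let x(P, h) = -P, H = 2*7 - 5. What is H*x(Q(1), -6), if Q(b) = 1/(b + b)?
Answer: -9/2 ≈ -4.5000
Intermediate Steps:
Q(b) = 1/(2*b)
H = 9 (H = 14 - 5 = 9)
H*x(Q(1), -6) = 9*(-1/(2*1)) = 9*(-1/2) = 9*(-1*½) = 9*(-½) = -9/2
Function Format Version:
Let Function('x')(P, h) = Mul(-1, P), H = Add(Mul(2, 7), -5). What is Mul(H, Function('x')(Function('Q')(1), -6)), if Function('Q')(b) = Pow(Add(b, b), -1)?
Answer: Rational(-9, 2) ≈ -4.5000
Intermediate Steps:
Function('Q')(b) = Mul(Rational(1, 2), Pow(b, -1)) (Function('Q')(b) = Pow(Mul(2, b), -1) = Mul(Rational(1, 2), Pow(b, -1)))
H = 9 (H = Add(14, -5) = 9)
Mul(H, Function('x')(Function('Q')(1), -6)) = Mul(9, Mul(-1, Mul(Rational(1, 2), Pow(1, -1)))) = Mul(9, Mul(-1, Mul(Rational(1, 2), 1))) = Mul(9, Mul(-1, Rational(1, 2))) = Mul(9, Rational(-1, 2)) = Rational(-9, 2)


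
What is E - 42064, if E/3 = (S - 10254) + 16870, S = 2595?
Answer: -14431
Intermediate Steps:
E = 27633 (E = 3*((2595 - 10254) + 16870) = 3*(-7659 + 16870) = 3*9211 = 27633)
E - 42064 = 27633 - 42064 = -14431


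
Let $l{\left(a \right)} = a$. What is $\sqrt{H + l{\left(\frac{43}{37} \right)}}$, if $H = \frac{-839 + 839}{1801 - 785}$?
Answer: $\frac{\sqrt{1591}}{37} \approx 1.078$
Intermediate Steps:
$H = 0$ ($H = \frac{0}{1016} = 0 \cdot \frac{1}{1016} = 0$)
$\sqrt{H + l{\left(\frac{43}{37} \right)}} = \sqrt{0 + \frac{43}{37}} = \sqrt{\frac{43}{37}} = \frac{\sqrt{1591}}{37}$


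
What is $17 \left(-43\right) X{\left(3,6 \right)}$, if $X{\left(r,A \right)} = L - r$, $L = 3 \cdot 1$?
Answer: $0$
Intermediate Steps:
$L = 3$
$X{\left(r,A \right)} = 3 - r$
$17 \left(-43\right) X{\left(3,6 \right)} = 17 \left(-43\right) \left(3 - 3\right) = - 731 \left(3 - 3\right) = \left(-731\right) 0 = 0$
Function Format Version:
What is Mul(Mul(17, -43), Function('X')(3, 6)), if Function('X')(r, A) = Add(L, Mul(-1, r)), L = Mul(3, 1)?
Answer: 0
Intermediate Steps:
L = 3
Function('X')(r, A) = Add(3, Mul(-1, r))
Mul(Mul(17, -43), Function('X')(3, 6)) = Mul(Mul(17, -43), Add(3, Mul(-1, 3))) = Mul(-731, Add(3, -3)) = Mul(-731, 0) = 0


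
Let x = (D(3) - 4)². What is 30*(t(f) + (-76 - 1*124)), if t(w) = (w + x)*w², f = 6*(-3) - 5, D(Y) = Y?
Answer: -355140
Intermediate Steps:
f = -23 (f = -18 - 5 = -23)
x = 1 (x = (3 - 4)² = (-1)² = 1)
t(w) = w²*(1 + w) (t(w) = (w + 1)*w² = (1 + w)*w² = w²*(1 + w))
30*(t(f) + (-76 - 1*124)) = 30*((-23)²*(1 - 23) + (-76 - 1*124)) = 30*(529*(-22) + (-76 - 124)) = 30*(-11638 - 200) = 30*(-11838) = -355140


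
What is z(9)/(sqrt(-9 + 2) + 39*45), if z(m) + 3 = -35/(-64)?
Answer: -275535/197122048 + 157*I*sqrt(7)/197122048 ≈ -0.0013978 + 2.1072e-6*I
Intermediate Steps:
z(m) = -157/64 (z(m) = -3 - 35/(-64) = -3 - 35*(-1/64) = -3 + 35/64 = -157/64)
z(9)/(sqrt(-9 + 2) + 39*45) = -157/(64*(sqrt(-9 + 2) + 39*45)) = -157/(64*(sqrt(-7) + 1755)) = -157/(64*(I*sqrt(7) + 1755)) = -157/(64*(1755 + I*sqrt(7)))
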